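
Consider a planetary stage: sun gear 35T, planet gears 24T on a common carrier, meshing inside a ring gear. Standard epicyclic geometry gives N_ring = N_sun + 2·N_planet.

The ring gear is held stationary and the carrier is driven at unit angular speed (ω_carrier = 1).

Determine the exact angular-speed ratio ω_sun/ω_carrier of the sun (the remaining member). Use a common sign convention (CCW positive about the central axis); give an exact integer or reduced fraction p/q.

N_ring = 35 + 2·24 = 83
35(ω_s−ω_c) = −83(ω_r−ω_c),  ω_r=0, ω_c=1
ω_s = 1 − (83/35)(0−1) = 118/35
ω_s/ω_c = 118/35

118/35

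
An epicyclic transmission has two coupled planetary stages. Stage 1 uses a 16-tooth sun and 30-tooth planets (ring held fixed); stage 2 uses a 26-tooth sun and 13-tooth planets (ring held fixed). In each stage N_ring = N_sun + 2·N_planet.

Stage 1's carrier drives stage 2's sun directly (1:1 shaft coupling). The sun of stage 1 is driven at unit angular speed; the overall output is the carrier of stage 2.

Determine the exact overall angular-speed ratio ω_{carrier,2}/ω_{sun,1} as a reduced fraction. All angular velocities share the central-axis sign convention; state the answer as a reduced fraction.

Stage 1: N_ring = 16 + 2·30 = 76
Stage 1: 16(ω_s−ω_c) = −76(ω_r−ω_c),  ω_r=0, ω_s=1
Stage 1: 16(1−ω_c) = −76(0−ω_c)  ⇒  92ω_c = 16  ⇒  ω_c = 4/23
  ⇒ ω_c¹/ω_s¹ = 4/23
Stage 2: N_ring = 26 + 2·13 = 52
Stage 2: 26(ω_s−ω_c) = −52(ω_r−ω_c),  ω_r=0, ω_s=1
Stage 2: 26(1−ω_c) = −52(0−ω_c)  ⇒  78ω_c = 26  ⇒  ω_c = 1/3
  ⇒ ω_c²/ω_s² = 1/3
Coupling ω_s² = ω_c¹ ⇒ overall = 4/23 × 1/3 = 4/69

4/69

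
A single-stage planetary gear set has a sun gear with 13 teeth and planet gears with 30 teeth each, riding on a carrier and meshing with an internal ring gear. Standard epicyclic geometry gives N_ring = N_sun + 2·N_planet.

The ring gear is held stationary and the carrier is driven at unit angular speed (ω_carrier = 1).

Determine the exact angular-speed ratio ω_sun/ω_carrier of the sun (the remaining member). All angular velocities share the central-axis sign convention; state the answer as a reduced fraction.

N_ring = 13 + 2·30 = 73
13(ω_s−ω_c) = −73(ω_r−ω_c),  ω_r=0, ω_c=1
ω_s = 1 − (73/13)(0−1) = 86/13
ω_s/ω_c = 86/13

86/13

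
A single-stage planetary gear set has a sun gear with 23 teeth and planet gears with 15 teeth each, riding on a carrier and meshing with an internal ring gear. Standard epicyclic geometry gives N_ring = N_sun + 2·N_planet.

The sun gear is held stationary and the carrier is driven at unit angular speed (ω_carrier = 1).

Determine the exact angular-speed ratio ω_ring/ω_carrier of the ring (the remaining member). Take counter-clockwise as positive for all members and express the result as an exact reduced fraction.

N_ring = 23 + 2·15 = 53
23(ω_s−ω_c) = −53(ω_r−ω_c),  ω_s=0, ω_c=1
ω_r = 1 − (23/53)(0−1) = 76/53
ω_r/ω_c = 76/53

76/53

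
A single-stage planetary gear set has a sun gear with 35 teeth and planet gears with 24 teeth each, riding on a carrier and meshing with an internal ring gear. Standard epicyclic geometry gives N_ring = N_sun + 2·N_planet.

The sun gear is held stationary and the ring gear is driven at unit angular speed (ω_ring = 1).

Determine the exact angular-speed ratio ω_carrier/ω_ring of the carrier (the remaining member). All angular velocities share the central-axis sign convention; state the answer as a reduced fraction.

83/118

N_ring = 35 + 2·24 = 83
35(ω_s−ω_c) = −83(ω_r−ω_c),  ω_s=0, ω_r=1
35(0−ω_c) = −83(1−ω_c)  ⇒  118ω_c = 83  ⇒  ω_c = 83/118
ω_c/ω_r = 83/118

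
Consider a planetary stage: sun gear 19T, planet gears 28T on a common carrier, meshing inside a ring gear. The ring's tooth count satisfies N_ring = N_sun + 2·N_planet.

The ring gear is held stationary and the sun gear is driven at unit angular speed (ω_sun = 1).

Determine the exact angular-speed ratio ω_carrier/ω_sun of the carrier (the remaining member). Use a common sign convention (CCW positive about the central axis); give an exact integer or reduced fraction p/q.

N_ring = 19 + 2·28 = 75
19(ω_s−ω_c) = −75(ω_r−ω_c),  ω_r=0, ω_s=1
19(1−ω_c) = −75(0−ω_c)  ⇒  94ω_c = 19  ⇒  ω_c = 19/94
ω_c/ω_s = 19/94

19/94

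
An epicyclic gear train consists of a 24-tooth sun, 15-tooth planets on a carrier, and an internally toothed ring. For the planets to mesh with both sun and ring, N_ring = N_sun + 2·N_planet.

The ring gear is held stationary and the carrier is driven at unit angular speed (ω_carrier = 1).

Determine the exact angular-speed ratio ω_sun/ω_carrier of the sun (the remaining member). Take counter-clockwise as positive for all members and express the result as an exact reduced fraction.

N_ring = 24 + 2·15 = 54
24(ω_s−ω_c) = −54(ω_r−ω_c),  ω_r=0, ω_c=1
ω_s = 1 − (54/24)(0−1) = 13/4
ω_s/ω_c = 13/4

13/4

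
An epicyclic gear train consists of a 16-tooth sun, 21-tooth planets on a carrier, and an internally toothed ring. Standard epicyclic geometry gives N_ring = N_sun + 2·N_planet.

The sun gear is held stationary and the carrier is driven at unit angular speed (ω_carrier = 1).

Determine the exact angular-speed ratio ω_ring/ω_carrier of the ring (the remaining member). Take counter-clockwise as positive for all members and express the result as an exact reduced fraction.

N_ring = 16 + 2·21 = 58
16(ω_s−ω_c) = −58(ω_r−ω_c),  ω_s=0, ω_c=1
ω_r = 1 − (16/58)(0−1) = 37/29
ω_r/ω_c = 37/29

37/29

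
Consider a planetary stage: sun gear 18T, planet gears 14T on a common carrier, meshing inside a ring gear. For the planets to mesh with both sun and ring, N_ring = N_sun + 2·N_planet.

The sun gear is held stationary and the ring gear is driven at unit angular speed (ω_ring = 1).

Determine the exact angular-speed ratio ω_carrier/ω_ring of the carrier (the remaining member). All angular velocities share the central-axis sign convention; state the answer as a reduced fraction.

N_ring = 18 + 2·14 = 46
18(ω_s−ω_c) = −46(ω_r−ω_c),  ω_s=0, ω_r=1
18(0−ω_c) = −46(1−ω_c)  ⇒  64ω_c = 46  ⇒  ω_c = 23/32
ω_c/ω_r = 23/32

23/32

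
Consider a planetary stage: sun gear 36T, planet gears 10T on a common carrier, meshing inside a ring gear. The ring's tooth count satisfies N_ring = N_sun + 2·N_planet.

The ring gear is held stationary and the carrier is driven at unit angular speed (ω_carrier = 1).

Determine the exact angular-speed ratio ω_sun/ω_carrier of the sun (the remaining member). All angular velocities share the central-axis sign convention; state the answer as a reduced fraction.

23/9

N_ring = 36 + 2·10 = 56
36(ω_s−ω_c) = −56(ω_r−ω_c),  ω_r=0, ω_c=1
ω_s = 1 − (56/36)(0−1) = 23/9
ω_s/ω_c = 23/9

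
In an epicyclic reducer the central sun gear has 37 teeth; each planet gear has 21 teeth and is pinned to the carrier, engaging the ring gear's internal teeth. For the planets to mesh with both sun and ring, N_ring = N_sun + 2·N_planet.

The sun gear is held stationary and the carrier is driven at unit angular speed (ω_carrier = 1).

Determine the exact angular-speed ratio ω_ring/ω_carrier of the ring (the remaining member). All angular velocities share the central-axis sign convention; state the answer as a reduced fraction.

116/79

N_ring = 37 + 2·21 = 79
37(ω_s−ω_c) = −79(ω_r−ω_c),  ω_s=0, ω_c=1
ω_r = 1 − (37/79)(0−1) = 116/79
ω_r/ω_c = 116/79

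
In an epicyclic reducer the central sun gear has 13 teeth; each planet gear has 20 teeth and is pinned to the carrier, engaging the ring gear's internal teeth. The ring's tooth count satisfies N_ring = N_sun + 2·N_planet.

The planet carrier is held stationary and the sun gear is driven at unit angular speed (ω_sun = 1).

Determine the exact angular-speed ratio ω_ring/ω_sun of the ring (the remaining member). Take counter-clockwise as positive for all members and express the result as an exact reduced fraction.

-13/53

N_ring = 13 + 2·20 = 53
13(ω_s−ω_c) = −53(ω_r−ω_c),  ω_c=0, ω_s=1
ω_r = 0 − (13/53)(1−0) = -13/53
ω_r/ω_s = -13/53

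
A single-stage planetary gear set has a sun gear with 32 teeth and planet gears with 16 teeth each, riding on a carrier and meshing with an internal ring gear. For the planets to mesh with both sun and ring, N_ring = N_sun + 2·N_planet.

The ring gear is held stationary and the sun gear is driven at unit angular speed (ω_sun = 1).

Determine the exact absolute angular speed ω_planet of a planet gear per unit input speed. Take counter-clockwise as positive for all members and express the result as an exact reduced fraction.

-1

N_ring = 32 + 2·16 = 64
32(ω_s−ω_c) = −64(ω_r−ω_c),  ω_r=0, ω_s=1
32(1−ω_c) = −64(0−ω_c)  ⇒  96ω_c = 32  ⇒  ω_c = 1/3
sun–planet: 32·(1−1/3) = −16·(ω_p−ω_c)  ⇒  ω_p−ω_c = −(32/16)·(2/3) = -4/3
ω_p = 1/3 − 4/3 = -1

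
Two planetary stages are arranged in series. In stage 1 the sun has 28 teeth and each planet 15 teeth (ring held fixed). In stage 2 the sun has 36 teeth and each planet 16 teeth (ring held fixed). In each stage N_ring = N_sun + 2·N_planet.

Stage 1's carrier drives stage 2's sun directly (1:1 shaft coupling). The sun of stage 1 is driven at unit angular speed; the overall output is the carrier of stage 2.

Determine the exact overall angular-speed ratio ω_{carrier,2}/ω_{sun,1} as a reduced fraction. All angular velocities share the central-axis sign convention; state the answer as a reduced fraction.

Stage 1: N_ring = 28 + 2·15 = 58
Stage 1: 28(ω_s−ω_c) = −58(ω_r−ω_c),  ω_r=0, ω_s=1
Stage 1: 28(1−ω_c) = −58(0−ω_c)  ⇒  86ω_c = 28  ⇒  ω_c = 14/43
  ⇒ ω_c¹/ω_s¹ = 14/43
Stage 2: N_ring = 36 + 2·16 = 68
Stage 2: 36(ω_s−ω_c) = −68(ω_r−ω_c),  ω_r=0, ω_s=1
Stage 2: 36(1−ω_c) = −68(0−ω_c)  ⇒  104ω_c = 36  ⇒  ω_c = 9/26
  ⇒ ω_c²/ω_s² = 9/26
Coupling ω_s² = ω_c¹ ⇒ overall = 14/43 × 9/26 = 63/559

63/559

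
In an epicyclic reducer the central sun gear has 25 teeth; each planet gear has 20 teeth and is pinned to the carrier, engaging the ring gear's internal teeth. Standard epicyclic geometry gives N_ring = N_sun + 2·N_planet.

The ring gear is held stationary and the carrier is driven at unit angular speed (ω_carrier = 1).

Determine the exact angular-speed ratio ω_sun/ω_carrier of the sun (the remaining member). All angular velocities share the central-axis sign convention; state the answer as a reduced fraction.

18/5

N_ring = 25 + 2·20 = 65
25(ω_s−ω_c) = −65(ω_r−ω_c),  ω_r=0, ω_c=1
ω_s = 1 − (65/25)(0−1) = 18/5
ω_s/ω_c = 18/5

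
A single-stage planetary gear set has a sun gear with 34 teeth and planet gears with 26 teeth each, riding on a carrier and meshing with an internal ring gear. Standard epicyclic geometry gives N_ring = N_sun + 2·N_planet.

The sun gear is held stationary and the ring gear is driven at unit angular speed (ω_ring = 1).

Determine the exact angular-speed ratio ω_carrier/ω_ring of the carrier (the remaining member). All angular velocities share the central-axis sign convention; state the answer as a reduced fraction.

N_ring = 34 + 2·26 = 86
34(ω_s−ω_c) = −86(ω_r−ω_c),  ω_s=0, ω_r=1
34(0−ω_c) = −86(1−ω_c)  ⇒  120ω_c = 86  ⇒  ω_c = 43/60
ω_c/ω_r = 43/60

43/60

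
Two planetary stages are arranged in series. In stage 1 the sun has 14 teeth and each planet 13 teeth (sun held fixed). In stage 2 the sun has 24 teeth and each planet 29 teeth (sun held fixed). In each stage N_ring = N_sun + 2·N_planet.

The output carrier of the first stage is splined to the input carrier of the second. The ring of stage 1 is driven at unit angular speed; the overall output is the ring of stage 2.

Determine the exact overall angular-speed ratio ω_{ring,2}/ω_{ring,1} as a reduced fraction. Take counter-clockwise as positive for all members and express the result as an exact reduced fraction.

1060/1107

Stage 1: N_ring = 14 + 2·13 = 40
Stage 1: 14(ω_s−ω_c) = −40(ω_r−ω_c),  ω_s=0, ω_r=1
Stage 1: 14(0−ω_c) = −40(1−ω_c)  ⇒  54ω_c = 40  ⇒  ω_c = 20/27
  ⇒ ω_c¹/ω_r¹ = 20/27
Stage 2: N_ring = 24 + 2·29 = 82
Stage 2: 24(ω_s−ω_c) = −82(ω_r−ω_c),  ω_s=0, ω_c=1
Stage 2: ω_r = 1 − (24/82)(0−1) = 53/41
  ⇒ ω_r²/ω_c² = 53/41
Coupling ω_c² = ω_c¹ ⇒ overall = 20/27 × 53/41 = 1060/1107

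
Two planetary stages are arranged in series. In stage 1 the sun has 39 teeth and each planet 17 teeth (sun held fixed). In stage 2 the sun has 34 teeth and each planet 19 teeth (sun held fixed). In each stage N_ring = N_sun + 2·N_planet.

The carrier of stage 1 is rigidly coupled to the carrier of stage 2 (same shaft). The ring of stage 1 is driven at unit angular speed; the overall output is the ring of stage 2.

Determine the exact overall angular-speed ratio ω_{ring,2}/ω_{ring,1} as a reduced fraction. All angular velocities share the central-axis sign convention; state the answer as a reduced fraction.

Stage 1: N_ring = 39 + 2·17 = 73
Stage 1: 39(ω_s−ω_c) = −73(ω_r−ω_c),  ω_s=0, ω_r=1
Stage 1: 39(0−ω_c) = −73(1−ω_c)  ⇒  112ω_c = 73  ⇒  ω_c = 73/112
  ⇒ ω_c¹/ω_r¹ = 73/112
Stage 2: N_ring = 34 + 2·19 = 72
Stage 2: 34(ω_s−ω_c) = −72(ω_r−ω_c),  ω_s=0, ω_c=1
Stage 2: ω_r = 1 − (34/72)(0−1) = 53/36
  ⇒ ω_r²/ω_c² = 53/36
Coupling ω_c² = ω_c¹ ⇒ overall = 73/112 × 53/36 = 3869/4032

3869/4032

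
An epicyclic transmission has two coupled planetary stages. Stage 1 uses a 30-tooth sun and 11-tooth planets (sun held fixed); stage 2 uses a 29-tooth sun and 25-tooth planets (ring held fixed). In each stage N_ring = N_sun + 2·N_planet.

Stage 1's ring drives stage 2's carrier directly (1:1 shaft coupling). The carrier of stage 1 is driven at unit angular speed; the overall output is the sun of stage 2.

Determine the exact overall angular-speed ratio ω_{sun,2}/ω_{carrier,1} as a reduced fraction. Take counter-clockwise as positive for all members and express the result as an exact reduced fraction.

2214/377

Stage 1: N_ring = 30 + 2·11 = 52
Stage 1: 30(ω_s−ω_c) = −52(ω_r−ω_c),  ω_s=0, ω_c=1
Stage 1: ω_r = 1 − (30/52)(0−1) = 41/26
  ⇒ ω_r¹/ω_c¹ = 41/26
Stage 2: N_ring = 29 + 2·25 = 79
Stage 2: 29(ω_s−ω_c) = −79(ω_r−ω_c),  ω_r=0, ω_c=1
Stage 2: ω_s = 1 − (79/29)(0−1) = 108/29
  ⇒ ω_s²/ω_c² = 108/29
Coupling ω_c² = ω_r¹ ⇒ overall = 41/26 × 108/29 = 2214/377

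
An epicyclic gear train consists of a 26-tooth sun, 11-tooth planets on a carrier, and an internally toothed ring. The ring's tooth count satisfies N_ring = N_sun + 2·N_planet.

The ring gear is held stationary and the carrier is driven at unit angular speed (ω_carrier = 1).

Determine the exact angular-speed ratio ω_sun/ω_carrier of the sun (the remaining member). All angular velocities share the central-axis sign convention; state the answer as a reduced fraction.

37/13

N_ring = 26 + 2·11 = 48
26(ω_s−ω_c) = −48(ω_r−ω_c),  ω_r=0, ω_c=1
ω_s = 1 − (48/26)(0−1) = 37/13
ω_s/ω_c = 37/13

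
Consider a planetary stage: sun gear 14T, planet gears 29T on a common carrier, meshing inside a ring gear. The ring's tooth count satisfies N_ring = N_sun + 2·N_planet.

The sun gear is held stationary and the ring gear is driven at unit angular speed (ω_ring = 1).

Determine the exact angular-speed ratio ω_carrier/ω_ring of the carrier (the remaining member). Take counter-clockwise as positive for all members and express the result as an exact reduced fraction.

36/43

N_ring = 14 + 2·29 = 72
14(ω_s−ω_c) = −72(ω_r−ω_c),  ω_s=0, ω_r=1
14(0−ω_c) = −72(1−ω_c)  ⇒  86ω_c = 72  ⇒  ω_c = 36/43
ω_c/ω_r = 36/43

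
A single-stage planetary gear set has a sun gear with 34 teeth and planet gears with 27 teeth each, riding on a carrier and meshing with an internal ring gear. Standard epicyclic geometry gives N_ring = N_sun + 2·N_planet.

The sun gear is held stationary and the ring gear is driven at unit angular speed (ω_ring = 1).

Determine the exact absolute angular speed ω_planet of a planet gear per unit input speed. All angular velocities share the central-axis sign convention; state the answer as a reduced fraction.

44/27

N_ring = 34 + 2·27 = 88
34(ω_s−ω_c) = −88(ω_r−ω_c),  ω_s=0, ω_r=1
34(0−ω_c) = −88(1−ω_c)  ⇒  122ω_c = 88  ⇒  ω_c = 44/61
sun–planet: 34·(0−44/61) = −27·(ω_p−ω_c)  ⇒  ω_p−ω_c = −(34/27)·(-44/61) = 1496/1647
ω_p = 44/61 + 1496/1647 = 44/27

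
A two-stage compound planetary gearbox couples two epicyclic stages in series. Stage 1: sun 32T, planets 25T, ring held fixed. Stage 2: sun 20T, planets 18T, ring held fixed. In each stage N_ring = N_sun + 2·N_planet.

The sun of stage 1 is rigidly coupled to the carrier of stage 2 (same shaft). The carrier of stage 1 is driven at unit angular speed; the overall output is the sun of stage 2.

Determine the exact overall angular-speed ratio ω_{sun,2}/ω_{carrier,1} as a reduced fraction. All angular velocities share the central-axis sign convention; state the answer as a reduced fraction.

1083/80

Stage 1: N_ring = 32 + 2·25 = 82
Stage 1: 32(ω_s−ω_c) = −82(ω_r−ω_c),  ω_r=0, ω_c=1
Stage 1: ω_s = 1 − (82/32)(0−1) = 57/16
  ⇒ ω_s¹/ω_c¹ = 57/16
Stage 2: N_ring = 20 + 2·18 = 56
Stage 2: 20(ω_s−ω_c) = −56(ω_r−ω_c),  ω_r=0, ω_c=1
Stage 2: ω_s = 1 − (56/20)(0−1) = 19/5
  ⇒ ω_s²/ω_c² = 19/5
Coupling ω_c² = ω_s¹ ⇒ overall = 57/16 × 19/5 = 1083/80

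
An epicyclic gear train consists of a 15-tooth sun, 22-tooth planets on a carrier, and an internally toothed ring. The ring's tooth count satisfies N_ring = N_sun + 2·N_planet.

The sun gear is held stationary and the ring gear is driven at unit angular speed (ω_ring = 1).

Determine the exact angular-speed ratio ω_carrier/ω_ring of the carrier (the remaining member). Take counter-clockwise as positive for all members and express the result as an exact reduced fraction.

59/74

N_ring = 15 + 2·22 = 59
15(ω_s−ω_c) = −59(ω_r−ω_c),  ω_s=0, ω_r=1
15(0−ω_c) = −59(1−ω_c)  ⇒  74ω_c = 59  ⇒  ω_c = 59/74
ω_c/ω_r = 59/74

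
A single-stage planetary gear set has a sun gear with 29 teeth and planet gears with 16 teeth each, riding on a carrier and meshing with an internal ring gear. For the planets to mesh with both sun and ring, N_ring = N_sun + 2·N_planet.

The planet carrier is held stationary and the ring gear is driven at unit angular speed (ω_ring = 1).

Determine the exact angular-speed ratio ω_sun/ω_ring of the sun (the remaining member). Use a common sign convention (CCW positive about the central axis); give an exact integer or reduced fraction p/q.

-61/29

N_ring = 29 + 2·16 = 61
29(ω_s−ω_c) = −61(ω_r−ω_c),  ω_c=0, ω_r=1
ω_s = 0 − (61/29)(1−0) = -61/29
ω_s/ω_r = -61/29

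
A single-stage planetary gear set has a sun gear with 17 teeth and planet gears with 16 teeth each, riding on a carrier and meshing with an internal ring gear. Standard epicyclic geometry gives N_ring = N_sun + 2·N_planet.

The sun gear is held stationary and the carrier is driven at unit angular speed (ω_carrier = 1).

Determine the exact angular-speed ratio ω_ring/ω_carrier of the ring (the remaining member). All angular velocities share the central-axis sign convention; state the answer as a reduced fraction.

N_ring = 17 + 2·16 = 49
17(ω_s−ω_c) = −49(ω_r−ω_c),  ω_s=0, ω_c=1
ω_r = 1 − (17/49)(0−1) = 66/49
ω_r/ω_c = 66/49

66/49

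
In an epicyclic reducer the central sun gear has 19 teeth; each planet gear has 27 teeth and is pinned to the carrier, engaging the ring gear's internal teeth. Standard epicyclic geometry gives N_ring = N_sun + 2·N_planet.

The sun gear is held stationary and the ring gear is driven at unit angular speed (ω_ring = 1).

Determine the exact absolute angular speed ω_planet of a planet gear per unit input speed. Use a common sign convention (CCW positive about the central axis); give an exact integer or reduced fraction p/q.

N_ring = 19 + 2·27 = 73
19(ω_s−ω_c) = −73(ω_r−ω_c),  ω_s=0, ω_r=1
19(0−ω_c) = −73(1−ω_c)  ⇒  92ω_c = 73  ⇒  ω_c = 73/92
sun–planet: 19·(0−73/92) = −27·(ω_p−ω_c)  ⇒  ω_p−ω_c = −(19/27)·(-73/92) = 1387/2484
ω_p = 73/92 + 1387/2484 = 73/54

73/54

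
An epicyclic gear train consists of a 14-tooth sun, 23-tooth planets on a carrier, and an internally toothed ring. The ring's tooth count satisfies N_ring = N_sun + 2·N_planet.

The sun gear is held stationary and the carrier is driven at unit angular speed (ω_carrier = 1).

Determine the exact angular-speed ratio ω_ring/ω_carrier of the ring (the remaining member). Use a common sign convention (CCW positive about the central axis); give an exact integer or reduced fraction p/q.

N_ring = 14 + 2·23 = 60
14(ω_s−ω_c) = −60(ω_r−ω_c),  ω_s=0, ω_c=1
ω_r = 1 − (14/60)(0−1) = 37/30
ω_r/ω_c = 37/30

37/30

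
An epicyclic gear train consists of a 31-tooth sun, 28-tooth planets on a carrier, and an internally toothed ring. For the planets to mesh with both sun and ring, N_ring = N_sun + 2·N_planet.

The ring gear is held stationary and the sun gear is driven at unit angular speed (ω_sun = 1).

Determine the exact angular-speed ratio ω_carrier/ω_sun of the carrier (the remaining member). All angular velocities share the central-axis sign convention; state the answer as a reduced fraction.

N_ring = 31 + 2·28 = 87
31(ω_s−ω_c) = −87(ω_r−ω_c),  ω_r=0, ω_s=1
31(1−ω_c) = −87(0−ω_c)  ⇒  118ω_c = 31  ⇒  ω_c = 31/118
ω_c/ω_s = 31/118

31/118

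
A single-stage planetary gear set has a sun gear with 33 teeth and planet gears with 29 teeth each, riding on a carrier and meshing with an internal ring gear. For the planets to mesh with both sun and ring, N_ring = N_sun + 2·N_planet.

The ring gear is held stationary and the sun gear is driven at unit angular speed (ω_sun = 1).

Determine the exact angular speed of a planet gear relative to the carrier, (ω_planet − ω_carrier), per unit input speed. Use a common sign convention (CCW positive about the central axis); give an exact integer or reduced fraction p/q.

N_ring = 33 + 2·29 = 91
33(ω_s−ω_c) = −91(ω_r−ω_c),  ω_r=0, ω_s=1
33(1−ω_c) = −91(0−ω_c)  ⇒  124ω_c = 33  ⇒  ω_c = 33/124
sun–planet: 33·(1−33/124) = −29·(ω_p−ω_c)  ⇒  ω_p−ω_c = −(33/29)·(91/124) = -3003/3596

-3003/3596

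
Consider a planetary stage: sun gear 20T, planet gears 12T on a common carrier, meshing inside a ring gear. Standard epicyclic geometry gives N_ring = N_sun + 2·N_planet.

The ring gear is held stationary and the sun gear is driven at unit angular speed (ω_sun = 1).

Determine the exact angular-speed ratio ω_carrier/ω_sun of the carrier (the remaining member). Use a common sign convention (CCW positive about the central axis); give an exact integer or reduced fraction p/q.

5/16

N_ring = 20 + 2·12 = 44
20(ω_s−ω_c) = −44(ω_r−ω_c),  ω_r=0, ω_s=1
20(1−ω_c) = −44(0−ω_c)  ⇒  64ω_c = 20  ⇒  ω_c = 5/16
ω_c/ω_s = 5/16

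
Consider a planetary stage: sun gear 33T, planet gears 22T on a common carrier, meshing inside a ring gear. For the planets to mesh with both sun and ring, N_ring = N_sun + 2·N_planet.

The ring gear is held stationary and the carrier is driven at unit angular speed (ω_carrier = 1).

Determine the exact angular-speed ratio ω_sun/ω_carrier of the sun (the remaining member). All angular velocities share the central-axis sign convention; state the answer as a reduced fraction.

N_ring = 33 + 2·22 = 77
33(ω_s−ω_c) = −77(ω_r−ω_c),  ω_r=0, ω_c=1
ω_s = 1 − (77/33)(0−1) = 10/3
ω_s/ω_c = 10/3

10/3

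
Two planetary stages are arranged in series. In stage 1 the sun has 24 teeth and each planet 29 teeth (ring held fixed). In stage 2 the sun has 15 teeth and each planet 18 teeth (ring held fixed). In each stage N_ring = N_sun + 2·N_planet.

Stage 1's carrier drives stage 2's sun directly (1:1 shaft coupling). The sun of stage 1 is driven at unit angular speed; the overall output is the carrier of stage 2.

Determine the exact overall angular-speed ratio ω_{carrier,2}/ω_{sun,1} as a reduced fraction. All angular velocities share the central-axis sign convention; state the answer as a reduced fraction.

30/583

Stage 1: N_ring = 24 + 2·29 = 82
Stage 1: 24(ω_s−ω_c) = −82(ω_r−ω_c),  ω_r=0, ω_s=1
Stage 1: 24(1−ω_c) = −82(0−ω_c)  ⇒  106ω_c = 24  ⇒  ω_c = 12/53
  ⇒ ω_c¹/ω_s¹ = 12/53
Stage 2: N_ring = 15 + 2·18 = 51
Stage 2: 15(ω_s−ω_c) = −51(ω_r−ω_c),  ω_r=0, ω_s=1
Stage 2: 15(1−ω_c) = −51(0−ω_c)  ⇒  66ω_c = 15  ⇒  ω_c = 5/22
  ⇒ ω_c²/ω_s² = 5/22
Coupling ω_s² = ω_c¹ ⇒ overall = 12/53 × 5/22 = 30/583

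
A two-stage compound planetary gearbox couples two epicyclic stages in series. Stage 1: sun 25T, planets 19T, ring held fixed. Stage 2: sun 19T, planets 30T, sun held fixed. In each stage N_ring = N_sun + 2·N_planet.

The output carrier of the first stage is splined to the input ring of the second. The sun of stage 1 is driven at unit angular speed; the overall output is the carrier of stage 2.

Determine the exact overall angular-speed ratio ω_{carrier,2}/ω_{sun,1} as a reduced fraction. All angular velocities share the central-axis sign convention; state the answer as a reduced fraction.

Stage 1: N_ring = 25 + 2·19 = 63
Stage 1: 25(ω_s−ω_c) = −63(ω_r−ω_c),  ω_r=0, ω_s=1
Stage 1: 25(1−ω_c) = −63(0−ω_c)  ⇒  88ω_c = 25  ⇒  ω_c = 25/88
  ⇒ ω_c¹/ω_s¹ = 25/88
Stage 2: N_ring = 19 + 2·30 = 79
Stage 2: 19(ω_s−ω_c) = −79(ω_r−ω_c),  ω_s=0, ω_r=1
Stage 2: 19(0−ω_c) = −79(1−ω_c)  ⇒  98ω_c = 79  ⇒  ω_c = 79/98
  ⇒ ω_c²/ω_r² = 79/98
Coupling ω_r² = ω_c¹ ⇒ overall = 25/88 × 79/98 = 1975/8624

1975/8624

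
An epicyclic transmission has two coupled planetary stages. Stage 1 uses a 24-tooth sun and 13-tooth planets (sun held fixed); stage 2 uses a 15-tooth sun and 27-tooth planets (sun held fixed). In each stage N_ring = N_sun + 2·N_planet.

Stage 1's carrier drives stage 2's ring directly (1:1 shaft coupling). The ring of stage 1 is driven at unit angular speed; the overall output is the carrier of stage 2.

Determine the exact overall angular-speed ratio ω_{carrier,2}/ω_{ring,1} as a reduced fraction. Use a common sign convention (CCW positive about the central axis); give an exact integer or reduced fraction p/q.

Stage 1: N_ring = 24 + 2·13 = 50
Stage 1: 24(ω_s−ω_c) = −50(ω_r−ω_c),  ω_s=0, ω_r=1
Stage 1: 24(0−ω_c) = −50(1−ω_c)  ⇒  74ω_c = 50  ⇒  ω_c = 25/37
  ⇒ ω_c¹/ω_r¹ = 25/37
Stage 2: N_ring = 15 + 2·27 = 69
Stage 2: 15(ω_s−ω_c) = −69(ω_r−ω_c),  ω_s=0, ω_r=1
Stage 2: 15(0−ω_c) = −69(1−ω_c)  ⇒  84ω_c = 69  ⇒  ω_c = 23/28
  ⇒ ω_c²/ω_r² = 23/28
Coupling ω_r² = ω_c¹ ⇒ overall = 25/37 × 23/28 = 575/1036

575/1036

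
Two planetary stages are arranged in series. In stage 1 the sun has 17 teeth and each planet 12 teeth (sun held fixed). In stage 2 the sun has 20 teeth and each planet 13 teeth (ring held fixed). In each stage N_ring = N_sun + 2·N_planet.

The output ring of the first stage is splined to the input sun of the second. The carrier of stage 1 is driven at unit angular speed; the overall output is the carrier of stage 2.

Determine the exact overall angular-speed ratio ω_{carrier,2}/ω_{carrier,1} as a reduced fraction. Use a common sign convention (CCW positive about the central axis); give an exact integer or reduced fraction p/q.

580/1353

Stage 1: N_ring = 17 + 2·12 = 41
Stage 1: 17(ω_s−ω_c) = −41(ω_r−ω_c),  ω_s=0, ω_c=1
Stage 1: ω_r = 1 − (17/41)(0−1) = 58/41
  ⇒ ω_r¹/ω_c¹ = 58/41
Stage 2: N_ring = 20 + 2·13 = 46
Stage 2: 20(ω_s−ω_c) = −46(ω_r−ω_c),  ω_r=0, ω_s=1
Stage 2: 20(1−ω_c) = −46(0−ω_c)  ⇒  66ω_c = 20  ⇒  ω_c = 10/33
  ⇒ ω_c²/ω_s² = 10/33
Coupling ω_s² = ω_r¹ ⇒ overall = 58/41 × 10/33 = 580/1353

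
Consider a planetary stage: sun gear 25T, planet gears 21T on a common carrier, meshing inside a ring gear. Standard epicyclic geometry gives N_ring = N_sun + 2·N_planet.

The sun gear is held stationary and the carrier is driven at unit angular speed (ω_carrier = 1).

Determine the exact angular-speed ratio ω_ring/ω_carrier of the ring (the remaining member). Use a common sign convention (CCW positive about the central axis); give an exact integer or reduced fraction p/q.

N_ring = 25 + 2·21 = 67
25(ω_s−ω_c) = −67(ω_r−ω_c),  ω_s=0, ω_c=1
ω_r = 1 − (25/67)(0−1) = 92/67
ω_r/ω_c = 92/67

92/67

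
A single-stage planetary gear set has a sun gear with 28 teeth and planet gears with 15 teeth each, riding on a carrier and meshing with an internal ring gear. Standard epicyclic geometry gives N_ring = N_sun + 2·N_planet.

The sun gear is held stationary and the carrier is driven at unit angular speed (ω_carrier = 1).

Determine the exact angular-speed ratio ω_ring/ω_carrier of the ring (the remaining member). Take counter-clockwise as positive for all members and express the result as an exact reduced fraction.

N_ring = 28 + 2·15 = 58
28(ω_s−ω_c) = −58(ω_r−ω_c),  ω_s=0, ω_c=1
ω_r = 1 − (28/58)(0−1) = 43/29
ω_r/ω_c = 43/29

43/29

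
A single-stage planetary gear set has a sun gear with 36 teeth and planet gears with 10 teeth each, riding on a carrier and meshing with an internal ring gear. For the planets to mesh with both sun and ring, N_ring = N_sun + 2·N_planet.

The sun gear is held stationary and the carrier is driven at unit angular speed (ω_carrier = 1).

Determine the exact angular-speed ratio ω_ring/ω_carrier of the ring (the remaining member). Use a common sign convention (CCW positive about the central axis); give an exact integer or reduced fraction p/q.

23/14

N_ring = 36 + 2·10 = 56
36(ω_s−ω_c) = −56(ω_r−ω_c),  ω_s=0, ω_c=1
ω_r = 1 − (36/56)(0−1) = 23/14
ω_r/ω_c = 23/14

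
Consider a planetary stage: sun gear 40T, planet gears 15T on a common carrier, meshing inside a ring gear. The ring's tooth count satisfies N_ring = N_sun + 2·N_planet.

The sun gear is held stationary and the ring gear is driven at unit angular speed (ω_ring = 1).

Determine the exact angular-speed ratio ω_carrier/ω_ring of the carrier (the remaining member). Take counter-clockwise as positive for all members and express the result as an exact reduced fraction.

7/11

N_ring = 40 + 2·15 = 70
40(ω_s−ω_c) = −70(ω_r−ω_c),  ω_s=0, ω_r=1
40(0−ω_c) = −70(1−ω_c)  ⇒  110ω_c = 70  ⇒  ω_c = 7/11
ω_c/ω_r = 7/11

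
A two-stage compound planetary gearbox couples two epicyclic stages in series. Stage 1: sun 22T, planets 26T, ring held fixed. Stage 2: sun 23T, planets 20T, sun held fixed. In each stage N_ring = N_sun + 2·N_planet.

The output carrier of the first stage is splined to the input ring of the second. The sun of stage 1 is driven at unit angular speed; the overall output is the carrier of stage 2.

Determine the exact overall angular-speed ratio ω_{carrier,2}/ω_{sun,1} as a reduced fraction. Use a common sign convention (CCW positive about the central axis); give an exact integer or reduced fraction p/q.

Stage 1: N_ring = 22 + 2·26 = 74
Stage 1: 22(ω_s−ω_c) = −74(ω_r−ω_c),  ω_r=0, ω_s=1
Stage 1: 22(1−ω_c) = −74(0−ω_c)  ⇒  96ω_c = 22  ⇒  ω_c = 11/48
  ⇒ ω_c¹/ω_s¹ = 11/48
Stage 2: N_ring = 23 + 2·20 = 63
Stage 2: 23(ω_s−ω_c) = −63(ω_r−ω_c),  ω_s=0, ω_r=1
Stage 2: 23(0−ω_c) = −63(1−ω_c)  ⇒  86ω_c = 63  ⇒  ω_c = 63/86
  ⇒ ω_c²/ω_r² = 63/86
Coupling ω_r² = ω_c¹ ⇒ overall = 11/48 × 63/86 = 231/1376

231/1376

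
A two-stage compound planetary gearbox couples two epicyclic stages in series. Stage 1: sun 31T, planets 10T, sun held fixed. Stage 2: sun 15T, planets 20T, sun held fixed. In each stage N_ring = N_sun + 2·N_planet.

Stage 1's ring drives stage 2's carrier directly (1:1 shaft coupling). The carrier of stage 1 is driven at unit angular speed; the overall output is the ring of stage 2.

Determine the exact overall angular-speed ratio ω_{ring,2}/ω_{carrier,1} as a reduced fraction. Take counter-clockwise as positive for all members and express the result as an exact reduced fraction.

Stage 1: N_ring = 31 + 2·10 = 51
Stage 1: 31(ω_s−ω_c) = −51(ω_r−ω_c),  ω_s=0, ω_c=1
Stage 1: ω_r = 1 − (31/51)(0−1) = 82/51
  ⇒ ω_r¹/ω_c¹ = 82/51
Stage 2: N_ring = 15 + 2·20 = 55
Stage 2: 15(ω_s−ω_c) = −55(ω_r−ω_c),  ω_s=0, ω_c=1
Stage 2: ω_r = 1 − (15/55)(0−1) = 14/11
  ⇒ ω_r²/ω_c² = 14/11
Coupling ω_c² = ω_r¹ ⇒ overall = 82/51 × 14/11 = 1148/561

1148/561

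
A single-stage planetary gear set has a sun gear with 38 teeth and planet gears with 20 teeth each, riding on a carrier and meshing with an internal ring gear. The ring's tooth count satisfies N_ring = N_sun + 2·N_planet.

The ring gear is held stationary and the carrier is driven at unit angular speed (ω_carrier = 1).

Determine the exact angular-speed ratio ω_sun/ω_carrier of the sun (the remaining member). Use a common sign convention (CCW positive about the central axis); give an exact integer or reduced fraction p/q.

58/19

N_ring = 38 + 2·20 = 78
38(ω_s−ω_c) = −78(ω_r−ω_c),  ω_r=0, ω_c=1
ω_s = 1 − (78/38)(0−1) = 58/19
ω_s/ω_c = 58/19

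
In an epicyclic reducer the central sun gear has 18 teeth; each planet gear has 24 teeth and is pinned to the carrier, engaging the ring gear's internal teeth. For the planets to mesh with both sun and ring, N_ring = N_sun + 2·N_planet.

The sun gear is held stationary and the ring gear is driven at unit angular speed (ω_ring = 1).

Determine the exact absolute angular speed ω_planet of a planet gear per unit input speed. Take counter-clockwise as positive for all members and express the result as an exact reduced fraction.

N_ring = 18 + 2·24 = 66
18(ω_s−ω_c) = −66(ω_r−ω_c),  ω_s=0, ω_r=1
18(0−ω_c) = −66(1−ω_c)  ⇒  84ω_c = 66  ⇒  ω_c = 11/14
sun–planet: 18·(0−11/14) = −24·(ω_p−ω_c)  ⇒  ω_p−ω_c = −(18/24)·(-11/14) = 33/56
ω_p = 11/14 + 33/56 = 11/8

11/8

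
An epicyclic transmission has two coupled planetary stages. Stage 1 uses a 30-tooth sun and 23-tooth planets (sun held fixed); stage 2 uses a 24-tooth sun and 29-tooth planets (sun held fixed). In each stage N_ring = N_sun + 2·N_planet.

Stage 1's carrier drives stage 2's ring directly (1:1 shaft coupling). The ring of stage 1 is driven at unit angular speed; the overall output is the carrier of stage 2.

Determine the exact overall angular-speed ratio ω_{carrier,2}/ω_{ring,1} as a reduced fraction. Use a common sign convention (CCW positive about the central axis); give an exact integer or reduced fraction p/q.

Stage 1: N_ring = 30 + 2·23 = 76
Stage 1: 30(ω_s−ω_c) = −76(ω_r−ω_c),  ω_s=0, ω_r=1
Stage 1: 30(0−ω_c) = −76(1−ω_c)  ⇒  106ω_c = 76  ⇒  ω_c = 38/53
  ⇒ ω_c¹/ω_r¹ = 38/53
Stage 2: N_ring = 24 + 2·29 = 82
Stage 2: 24(ω_s−ω_c) = −82(ω_r−ω_c),  ω_s=0, ω_r=1
Stage 2: 24(0−ω_c) = −82(1−ω_c)  ⇒  106ω_c = 82  ⇒  ω_c = 41/53
  ⇒ ω_c²/ω_r² = 41/53
Coupling ω_r² = ω_c¹ ⇒ overall = 38/53 × 41/53 = 1558/2809

1558/2809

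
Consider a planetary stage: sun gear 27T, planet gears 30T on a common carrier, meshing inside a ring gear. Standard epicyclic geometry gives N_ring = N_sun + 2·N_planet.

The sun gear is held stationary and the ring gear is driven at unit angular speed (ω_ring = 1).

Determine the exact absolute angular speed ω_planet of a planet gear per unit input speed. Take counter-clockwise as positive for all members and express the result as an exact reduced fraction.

29/20

N_ring = 27 + 2·30 = 87
27(ω_s−ω_c) = −87(ω_r−ω_c),  ω_s=0, ω_r=1
27(0−ω_c) = −87(1−ω_c)  ⇒  114ω_c = 87  ⇒  ω_c = 29/38
sun–planet: 27·(0−29/38) = −30·(ω_p−ω_c)  ⇒  ω_p−ω_c = −(27/30)·(-29/38) = 261/380
ω_p = 29/38 + 261/380 = 29/20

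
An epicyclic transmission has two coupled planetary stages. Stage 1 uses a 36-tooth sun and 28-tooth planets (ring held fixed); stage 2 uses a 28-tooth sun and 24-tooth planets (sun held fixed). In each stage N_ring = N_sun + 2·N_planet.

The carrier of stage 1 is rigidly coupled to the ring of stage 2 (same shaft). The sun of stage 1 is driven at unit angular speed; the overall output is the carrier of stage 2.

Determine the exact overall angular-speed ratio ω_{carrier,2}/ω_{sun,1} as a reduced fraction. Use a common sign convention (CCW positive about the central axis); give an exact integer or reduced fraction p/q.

171/832

Stage 1: N_ring = 36 + 2·28 = 92
Stage 1: 36(ω_s−ω_c) = −92(ω_r−ω_c),  ω_r=0, ω_s=1
Stage 1: 36(1−ω_c) = −92(0−ω_c)  ⇒  128ω_c = 36  ⇒  ω_c = 9/32
  ⇒ ω_c¹/ω_s¹ = 9/32
Stage 2: N_ring = 28 + 2·24 = 76
Stage 2: 28(ω_s−ω_c) = −76(ω_r−ω_c),  ω_s=0, ω_r=1
Stage 2: 28(0−ω_c) = −76(1−ω_c)  ⇒  104ω_c = 76  ⇒  ω_c = 19/26
  ⇒ ω_c²/ω_r² = 19/26
Coupling ω_r² = ω_c¹ ⇒ overall = 9/32 × 19/26 = 171/832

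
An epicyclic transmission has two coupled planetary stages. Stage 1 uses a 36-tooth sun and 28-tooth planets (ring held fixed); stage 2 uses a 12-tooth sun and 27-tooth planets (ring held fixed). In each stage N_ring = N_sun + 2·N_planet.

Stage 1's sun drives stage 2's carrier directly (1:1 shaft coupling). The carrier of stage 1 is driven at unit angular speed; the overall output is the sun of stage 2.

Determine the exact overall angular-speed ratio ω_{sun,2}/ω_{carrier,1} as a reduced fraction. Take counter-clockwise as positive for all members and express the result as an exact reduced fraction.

Stage 1: N_ring = 36 + 2·28 = 92
Stage 1: 36(ω_s−ω_c) = −92(ω_r−ω_c),  ω_r=0, ω_c=1
Stage 1: ω_s = 1 − (92/36)(0−1) = 32/9
  ⇒ ω_s¹/ω_c¹ = 32/9
Stage 2: N_ring = 12 + 2·27 = 66
Stage 2: 12(ω_s−ω_c) = −66(ω_r−ω_c),  ω_r=0, ω_c=1
Stage 2: ω_s = 1 − (66/12)(0−1) = 13/2
  ⇒ ω_s²/ω_c² = 13/2
Coupling ω_c² = ω_s¹ ⇒ overall = 32/9 × 13/2 = 208/9

208/9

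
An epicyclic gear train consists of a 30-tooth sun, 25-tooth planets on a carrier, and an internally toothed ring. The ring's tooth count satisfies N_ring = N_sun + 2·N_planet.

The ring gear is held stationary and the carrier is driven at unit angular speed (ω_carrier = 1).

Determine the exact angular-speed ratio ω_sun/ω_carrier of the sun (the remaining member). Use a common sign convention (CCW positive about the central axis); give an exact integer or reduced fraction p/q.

11/3

N_ring = 30 + 2·25 = 80
30(ω_s−ω_c) = −80(ω_r−ω_c),  ω_r=0, ω_c=1
ω_s = 1 − (80/30)(0−1) = 11/3
ω_s/ω_c = 11/3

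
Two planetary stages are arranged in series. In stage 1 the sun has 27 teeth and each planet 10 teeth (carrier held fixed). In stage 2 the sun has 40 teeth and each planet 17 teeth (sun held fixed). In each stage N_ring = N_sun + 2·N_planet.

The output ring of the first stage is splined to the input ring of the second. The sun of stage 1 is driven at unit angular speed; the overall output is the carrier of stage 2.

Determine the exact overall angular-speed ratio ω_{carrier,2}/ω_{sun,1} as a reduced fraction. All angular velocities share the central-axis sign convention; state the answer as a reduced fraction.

-333/893

Stage 1: N_ring = 27 + 2·10 = 47
Stage 1: 27(ω_s−ω_c) = −47(ω_r−ω_c),  ω_c=0, ω_s=1
Stage 1: ω_r = 0 − (27/47)(1−0) = -27/47
  ⇒ ω_r¹/ω_s¹ = -27/47
Stage 2: N_ring = 40 + 2·17 = 74
Stage 2: 40(ω_s−ω_c) = −74(ω_r−ω_c),  ω_s=0, ω_r=1
Stage 2: 40(0−ω_c) = −74(1−ω_c)  ⇒  114ω_c = 74  ⇒  ω_c = 37/57
  ⇒ ω_c²/ω_r² = 37/57
Coupling ω_r² = ω_r¹ ⇒ overall = -27/47 × 37/57 = -333/893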